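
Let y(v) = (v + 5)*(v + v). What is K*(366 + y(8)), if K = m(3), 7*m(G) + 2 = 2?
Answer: 0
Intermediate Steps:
m(G) = 0 (m(G) = -2/7 + (1/7)*2 = -2/7 + 2/7 = 0)
K = 0
y(v) = 2*v*(5 + v) (y(v) = (5 + v)*(2*v) = 2*v*(5 + v))
K*(366 + y(8)) = 0*(366 + 2*8*(5 + 8)) = 0*(366 + 2*8*13) = 0*(366 + 208) = 0*574 = 0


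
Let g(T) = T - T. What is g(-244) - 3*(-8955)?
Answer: 26865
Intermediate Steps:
g(T) = 0
g(-244) - 3*(-8955) = 0 - 3*(-8955) = 0 - 1*(-26865) = 0 + 26865 = 26865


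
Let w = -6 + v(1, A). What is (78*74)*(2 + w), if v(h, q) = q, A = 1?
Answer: -17316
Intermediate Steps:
w = -5 (w = -6 + 1 = -5)
(78*74)*(2 + w) = (78*74)*(2 - 5) = 5772*(-3) = -17316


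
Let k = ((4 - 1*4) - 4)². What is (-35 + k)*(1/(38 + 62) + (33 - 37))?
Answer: 7581/100 ≈ 75.810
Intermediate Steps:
k = 16 (k = ((4 - 4) - 4)² = (0 - 4)² = (-4)² = 16)
(-35 + k)*(1/(38 + 62) + (33 - 37)) = (-35 + 16)*(1/(38 + 62) + (33 - 37)) = -19*(1/100 - 4) = -19*(-399/100) = 7581/100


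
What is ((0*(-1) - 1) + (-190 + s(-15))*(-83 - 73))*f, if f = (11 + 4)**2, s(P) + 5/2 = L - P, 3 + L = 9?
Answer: 6019425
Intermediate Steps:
L = 6 (L = -3 + 9 = 6)
s(P) = 7/2 - P (s(P) = -5/2 + (6 - P) = 7/2 - P)
f = 225 (f = 15**2 = 225)
((0*(-1) - 1) + (-190 + s(-15))*(-83 - 73))*f = ((0*(-1) - 1) + (-190 + (7/2 - 1*(-15)))*(-83 - 73))*225 = ((0 - 1) + (-190 + (7/2 + 15))*(-156))*225 = (-1 + (-190 + 37/2)*(-156))*225 = (-1 - 343/2*(-156))*225 = (-1 + 26754)*225 = 26753*225 = 6019425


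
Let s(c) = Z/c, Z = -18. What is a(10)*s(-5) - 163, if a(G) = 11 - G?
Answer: -797/5 ≈ -159.40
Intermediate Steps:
s(c) = -18/c
a(10)*s(-5) - 163 = (11 - 1*10)*(-18/(-5)) - 163 = (11 - 10)*(-18*(-1/5)) - 163 = 1*(18/5) - 163 = 18/5 - 163 = -797/5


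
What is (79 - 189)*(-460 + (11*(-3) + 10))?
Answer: 53130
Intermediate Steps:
(79 - 189)*(-460 + (11*(-3) + 10)) = -110*(-460 + (-33 + 10)) = -110*(-460 - 23) = -110*(-483) = 53130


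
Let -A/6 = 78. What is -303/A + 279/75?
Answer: 17033/3900 ≈ 4.3674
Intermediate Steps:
A = -468 (A = -6*78 = -468)
-303/A + 279/75 = -303/(-468) + 279/75 = -303*(-1/468) + 279*(1/75) = 101/156 + 93/25 = 17033/3900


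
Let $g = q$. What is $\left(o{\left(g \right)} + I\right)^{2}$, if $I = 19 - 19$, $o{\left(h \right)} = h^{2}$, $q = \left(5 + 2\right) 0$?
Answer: $0$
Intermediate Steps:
$q = 0$ ($q = 7 \cdot 0 = 0$)
$g = 0$
$I = 0$ ($I = 19 - 19 = 0$)
$\left(o{\left(g \right)} + I\right)^{2} = \left(0^{2} + 0\right)^{2} = \left(0 + 0\right)^{2} = 0^{2} = 0$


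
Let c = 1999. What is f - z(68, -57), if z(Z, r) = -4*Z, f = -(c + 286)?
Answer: -2013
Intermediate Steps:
f = -2285 (f = -(1999 + 286) = -1*2285 = -2285)
f - z(68, -57) = -2285 - (-4)*68 = -2285 - 1*(-272) = -2285 + 272 = -2013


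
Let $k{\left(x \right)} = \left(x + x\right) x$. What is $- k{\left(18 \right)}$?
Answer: $-648$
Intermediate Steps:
$k{\left(x \right)} = 2 x^{2}$ ($k{\left(x \right)} = 2 x x = 2 x^{2}$)
$- k{\left(18 \right)} = - 2 \cdot 18^{2} = - 2 \cdot 324 = \left(-1\right) 648 = -648$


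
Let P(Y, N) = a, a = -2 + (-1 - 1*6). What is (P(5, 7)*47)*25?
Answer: -10575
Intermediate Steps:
a = -9 (a = -2 + (-1 - 6) = -2 - 7 = -9)
P(Y, N) = -9
(P(5, 7)*47)*25 = -9*47*25 = -423*25 = -10575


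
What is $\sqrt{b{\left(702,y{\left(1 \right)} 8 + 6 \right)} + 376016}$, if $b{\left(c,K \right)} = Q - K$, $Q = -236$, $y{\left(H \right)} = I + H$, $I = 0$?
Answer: $\sqrt{375766} \approx 613.0$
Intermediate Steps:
$y{\left(H \right)} = H$ ($y{\left(H \right)} = 0 + H = H$)
$b{\left(c,K \right)} = -236 - K$
$\sqrt{b{\left(702,y{\left(1 \right)} 8 + 6 \right)} + 376016} = \sqrt{\left(-236 - \left(1 \cdot 8 + 6\right)\right) + 376016} = \sqrt{\left(-236 - \left(8 + 6\right)\right) + 376016} = \sqrt{\left(-236 - 14\right) + 376016} = \sqrt{-250 + 376016} = \sqrt{375766}$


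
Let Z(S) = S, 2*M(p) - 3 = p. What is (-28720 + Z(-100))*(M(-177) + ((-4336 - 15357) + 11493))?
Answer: 238831340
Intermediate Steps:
M(p) = 3/2 + p/2
(-28720 + Z(-100))*(M(-177) + ((-4336 - 15357) + 11493)) = (-28720 - 100)*((3/2 + (½)*(-177)) + ((-4336 - 15357) + 11493)) = -28820*((3/2 - 177/2) + (-19693 + 11493)) = -28820*(-87 - 8200) = -28820*(-8287) = 238831340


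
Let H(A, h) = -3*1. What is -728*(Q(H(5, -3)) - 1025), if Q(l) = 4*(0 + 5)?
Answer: 731640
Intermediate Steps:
H(A, h) = -3
Q(l) = 20 (Q(l) = 4*5 = 20)
-728*(Q(H(5, -3)) - 1025) = -728*(20 - 1025) = -728*(-1005) = 731640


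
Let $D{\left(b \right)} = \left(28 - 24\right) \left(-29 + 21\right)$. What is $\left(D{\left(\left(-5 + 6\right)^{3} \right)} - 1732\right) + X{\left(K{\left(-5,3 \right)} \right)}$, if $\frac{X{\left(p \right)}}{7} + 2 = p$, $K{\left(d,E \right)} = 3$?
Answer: $-1757$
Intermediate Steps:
$X{\left(p \right)} = -14 + 7 p$
$D{\left(b \right)} = -32$ ($D{\left(b \right)} = 4 \left(-8\right) = -32$)
$\left(D{\left(\left(-5 + 6\right)^{3} \right)} - 1732\right) + X{\left(K{\left(-5,3 \right)} \right)} = \left(-32 - 1732\right) + \left(-14 + 7 \cdot 3\right) = -1764 + \left(-14 + 21\right) = -1764 + 7 = -1757$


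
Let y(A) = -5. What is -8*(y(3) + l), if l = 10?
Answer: -40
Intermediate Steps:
-8*(y(3) + l) = -8*(-5 + 10) = -8*5 = -40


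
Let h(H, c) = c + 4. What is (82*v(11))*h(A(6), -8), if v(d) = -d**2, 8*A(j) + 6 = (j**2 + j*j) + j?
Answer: 39688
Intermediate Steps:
A(j) = -3/4 + j**2/4 + j/8 (A(j) = -3/4 + ((j**2 + j*j) + j)/8 = -3/4 + ((j**2 + j**2) + j)/8 = -3/4 + (2*j**2 + j)/8 = -3/4 + (j + 2*j**2)/8 = -3/4 + (j**2/4 + j/8) = -3/4 + j**2/4 + j/8)
h(H, c) = 4 + c
(82*v(11))*h(A(6), -8) = (82*(-1*11**2))*(4 - 8) = (82*(-1*121))*(-4) = (82*(-121))*(-4) = -9922*(-4) = 39688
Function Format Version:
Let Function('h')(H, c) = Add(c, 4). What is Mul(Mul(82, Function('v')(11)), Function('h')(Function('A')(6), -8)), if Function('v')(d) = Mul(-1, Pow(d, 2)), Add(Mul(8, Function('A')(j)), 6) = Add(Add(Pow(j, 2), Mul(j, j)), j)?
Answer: 39688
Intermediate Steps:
Function('A')(j) = Add(Rational(-3, 4), Mul(Rational(1, 4), Pow(j, 2)), Mul(Rational(1, 8), j)) (Function('A')(j) = Add(Rational(-3, 4), Mul(Rational(1, 8), Add(Add(Pow(j, 2), Mul(j, j)), j))) = Add(Rational(-3, 4), Mul(Rational(1, 8), Add(Add(Pow(j, 2), Pow(j, 2)), j))) = Add(Rational(-3, 4), Mul(Rational(1, 8), Add(Mul(2, Pow(j, 2)), j))) = Add(Rational(-3, 4), Mul(Rational(1, 8), Add(j, Mul(2, Pow(j, 2))))) = Add(Rational(-3, 4), Add(Mul(Rational(1, 4), Pow(j, 2)), Mul(Rational(1, 8), j))) = Add(Rational(-3, 4), Mul(Rational(1, 4), Pow(j, 2)), Mul(Rational(1, 8), j)))
Function('h')(H, c) = Add(4, c)
Mul(Mul(82, Function('v')(11)), Function('h')(Function('A')(6), -8)) = Mul(Mul(82, Mul(-1, Pow(11, 2))), Add(4, -8)) = Mul(Mul(82, Mul(-1, 121)), -4) = Mul(Mul(82, -121), -4) = Mul(-9922, -4) = 39688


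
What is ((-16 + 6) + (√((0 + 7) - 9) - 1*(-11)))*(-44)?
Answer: -44 - 44*I*√2 ≈ -44.0 - 62.225*I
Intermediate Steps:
((-16 + 6) + (√((0 + 7) - 9) - 1*(-11)))*(-44) = (-10 + (√(7 - 9) + 11))*(-44) = (-10 + (√(-2) + 11))*(-44) = (-10 + (I*√2 + 11))*(-44) = (-10 + (11 + I*√2))*(-44) = (1 + I*√2)*(-44) = -44 - 44*I*√2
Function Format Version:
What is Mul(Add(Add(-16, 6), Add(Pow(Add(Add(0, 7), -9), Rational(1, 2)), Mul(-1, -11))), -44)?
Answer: Add(-44, Mul(-44, I, Pow(2, Rational(1, 2)))) ≈ Add(-44.000, Mul(-62.225, I))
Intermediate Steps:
Mul(Add(Add(-16, 6), Add(Pow(Add(Add(0, 7), -9), Rational(1, 2)), Mul(-1, -11))), -44) = Mul(Add(-10, Add(Pow(Add(7, -9), Rational(1, 2)), 11)), -44) = Mul(Add(-10, Add(Pow(-2, Rational(1, 2)), 11)), -44) = Mul(Add(-10, Add(Mul(I, Pow(2, Rational(1, 2))), 11)), -44) = Mul(Add(-10, Add(11, Mul(I, Pow(2, Rational(1, 2))))), -44) = Mul(Add(1, Mul(I, Pow(2, Rational(1, 2)))), -44) = Add(-44, Mul(-44, I, Pow(2, Rational(1, 2))))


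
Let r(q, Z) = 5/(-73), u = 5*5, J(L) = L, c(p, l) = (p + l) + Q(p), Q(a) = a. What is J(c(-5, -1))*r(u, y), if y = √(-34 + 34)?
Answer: 55/73 ≈ 0.75342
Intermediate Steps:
c(p, l) = l + 2*p (c(p, l) = (p + l) + p = (l + p) + p = l + 2*p)
u = 25
y = 0 (y = √0 = 0)
r(q, Z) = -5/73 (r(q, Z) = 5*(-1/73) = -5/73)
J(c(-5, -1))*r(u, y) = (-1 + 2*(-5))*(-5/73) = (-1 - 10)*(-5/73) = -11*(-5/73) = 55/73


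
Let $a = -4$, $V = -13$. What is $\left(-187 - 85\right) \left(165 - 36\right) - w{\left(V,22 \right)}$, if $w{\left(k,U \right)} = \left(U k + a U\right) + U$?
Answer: $-34736$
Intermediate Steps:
$w{\left(k,U \right)} = - 3 U + U k$ ($w{\left(k,U \right)} = \left(U k - 4 U\right) + U = \left(- 4 U + U k\right) + U = - 3 U + U k$)
$\left(-187 - 85\right) \left(165 - 36\right) - w{\left(V,22 \right)} = \left(-187 - 85\right) \left(165 - 36\right) - 22 \left(-3 - 13\right) = \left(-272\right) 129 - 22 \left(-16\right) = -35088 - -352 = -35088 + 352 = -34736$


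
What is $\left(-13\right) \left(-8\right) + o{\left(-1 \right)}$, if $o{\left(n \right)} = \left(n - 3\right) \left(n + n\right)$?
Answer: $112$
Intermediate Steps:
$o{\left(n \right)} = 2 n \left(-3 + n\right)$ ($o{\left(n \right)} = \left(-3 + n\right) 2 n = 2 n \left(-3 + n\right)$)
$\left(-13\right) \left(-8\right) + o{\left(-1 \right)} = \left(-13\right) \left(-8\right) + 2 \left(-1\right) \left(-3 - 1\right) = 104 + 2 \left(-1\right) \left(-4\right) = 104 + 8 = 112$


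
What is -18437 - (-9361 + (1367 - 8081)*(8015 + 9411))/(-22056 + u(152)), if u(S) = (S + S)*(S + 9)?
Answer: -378726531/26888 ≈ -14085.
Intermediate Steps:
u(S) = 2*S*(9 + S) (u(S) = (2*S)*(9 + S) = 2*S*(9 + S))
-18437 - (-9361 + (1367 - 8081)*(8015 + 9411))/(-22056 + u(152)) = -18437 - (-9361 + (1367 - 8081)*(8015 + 9411))/(-22056 + 2*152*(9 + 152)) = -18437 - (-9361 - 6714*17426)/(-22056 + 2*152*161) = -18437 - (-9361 - 116998164)/(-22056 + 48944) = -18437 - (-117007525)/26888 = -18437 - 1*(-117007525/26888) = -18437 + 117007525/26888 = -378726531/26888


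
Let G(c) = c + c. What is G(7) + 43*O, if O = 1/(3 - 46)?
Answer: 13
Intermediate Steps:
G(c) = 2*c
O = -1/43 (O = 1/(-43) = -1/43 ≈ -0.023256)
G(7) + 43*O = 2*7 + 43*(-1/43) = 14 - 1 = 13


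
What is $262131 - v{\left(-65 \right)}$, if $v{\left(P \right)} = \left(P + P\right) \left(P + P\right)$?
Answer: $245231$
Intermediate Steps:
$v{\left(P \right)} = 4 P^{2}$ ($v{\left(P \right)} = 2 P 2 P = 4 P^{2}$)
$262131 - v{\left(-65 \right)} = 262131 - 4 \left(-65\right)^{2} = 262131 - 4 \cdot 4225 = 262131 - 16900 = 245231$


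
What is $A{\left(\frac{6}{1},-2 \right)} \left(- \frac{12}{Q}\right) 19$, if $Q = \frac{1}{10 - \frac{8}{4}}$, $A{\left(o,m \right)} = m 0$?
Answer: $0$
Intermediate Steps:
$A{\left(o,m \right)} = 0$
$Q = \frac{1}{8}$ ($Q = \frac{1}{10 - 2} = \frac{1}{8} \approx 0.125$)
$A{\left(\frac{6}{1},-2 \right)} \left(- \frac{12}{Q}\right) 19 = 0 \left(- 12 \frac{1}{\frac{1}{8}}\right) 19 = 0 \left(\left(-12\right) 8\right) 19 = 0 \left(-96\right) 19 = 0 \cdot 19 = 0$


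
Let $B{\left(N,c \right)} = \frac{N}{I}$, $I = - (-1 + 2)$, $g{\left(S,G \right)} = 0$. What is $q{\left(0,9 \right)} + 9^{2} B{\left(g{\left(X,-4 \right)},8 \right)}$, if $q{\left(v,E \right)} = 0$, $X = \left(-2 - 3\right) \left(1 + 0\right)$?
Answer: $0$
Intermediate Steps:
$X = -5$ ($X = \left(-5\right) 1 = -5$)
$I = -1$ ($I = \left(-1\right) 1 = -1$)
$B{\left(N,c \right)} = - N$ ($B{\left(N,c \right)} = \frac{N}{-1} = N \left(-1\right) = - N$)
$q{\left(0,9 \right)} + 9^{2} B{\left(g{\left(X,-4 \right)},8 \right)} = 0 + 9^{2} \left(\left(-1\right) 0\right) = 0 + 81 \cdot 0 = 0 + 0 = 0$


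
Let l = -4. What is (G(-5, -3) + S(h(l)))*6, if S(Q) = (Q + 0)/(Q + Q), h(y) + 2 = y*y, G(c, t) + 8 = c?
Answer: -75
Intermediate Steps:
G(c, t) = -8 + c
h(y) = -2 + y² (h(y) = -2 + y*y = -2 + y²)
S(Q) = ½ (S(Q) = Q/((2*Q)) = Q*(1/(2*Q)) = ½)
(G(-5, -3) + S(h(l)))*6 = ((-8 - 5) + ½)*6 = (-13 + ½)*6 = -25/2*6 = -75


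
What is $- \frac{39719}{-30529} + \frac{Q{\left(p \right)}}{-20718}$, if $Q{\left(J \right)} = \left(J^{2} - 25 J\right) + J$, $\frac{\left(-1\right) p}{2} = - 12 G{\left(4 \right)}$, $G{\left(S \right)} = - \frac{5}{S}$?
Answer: $\frac{42968959}{35138879} \approx 1.2228$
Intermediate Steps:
$p = -30$ ($p = - 2 \left(- 12 \left(- \frac{5}{4}\right)\right) = - 2 \left(- 12 \left(\left(-5\right) \frac{1}{4}\right)\right) = - 2 \left(\left(-12\right) \left(- \frac{5}{4}\right)\right) = \left(-2\right) 15 = -30$)
$Q{\left(J \right)} = J^{2} - 24 J$
$- \frac{39719}{-30529} + \frac{Q{\left(p \right)}}{-20718} = - \frac{39719}{-30529} + \frac{\left(-30\right) \left(-24 - 30\right)}{-20718} = \left(-39719\right) \left(- \frac{1}{30529}\right) + \left(-30\right) \left(-54\right) \left(- \frac{1}{20718}\right) = \frac{39719}{30529} + 1620 \left(- \frac{1}{20718}\right) = \frac{39719}{30529} - \frac{90}{1151} = \frac{42968959}{35138879}$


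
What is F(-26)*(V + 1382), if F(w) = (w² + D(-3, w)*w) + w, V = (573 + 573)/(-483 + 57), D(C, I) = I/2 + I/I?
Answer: 94209622/71 ≈ 1.3269e+6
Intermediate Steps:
D(C, I) = 1 + I/2 (D(C, I) = I*(½) + 1 = I/2 + 1 = 1 + I/2)
V = -191/71 (V = 1146/(-426) = 1146*(-1/426) = -191/71 ≈ -2.6901)
F(w) = w + w² + w*(1 + w/2) (F(w) = (w² + (1 + w/2)*w) + w = (w² + w*(1 + w/2)) + w = w + w² + w*(1 + w/2))
F(-26)*(V + 1382) = ((½)*(-26)*(4 + 3*(-26)))*(-191/71 + 1382) = ((½)*(-26)*(4 - 78))*(97931/71) = ((½)*(-26)*(-74))*(97931/71) = 962*(97931/71) = 94209622/71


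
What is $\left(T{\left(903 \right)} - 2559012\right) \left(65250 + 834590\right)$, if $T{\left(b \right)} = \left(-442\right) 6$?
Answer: $-2305087733760$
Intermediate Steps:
$T{\left(b \right)} = -2652$
$\left(T{\left(903 \right)} - 2559012\right) \left(65250 + 834590\right) = \left(-2652 - 2559012\right) \left(65250 + 834590\right) = \left(-2561664\right) 899840 = -2305087733760$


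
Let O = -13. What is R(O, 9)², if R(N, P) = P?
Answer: 81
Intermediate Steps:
R(O, 9)² = 9² = 81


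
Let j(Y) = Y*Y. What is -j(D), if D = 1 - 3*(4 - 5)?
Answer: -16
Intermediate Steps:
D = 4 (D = 1 - 3*(-1) = 1 + 3 = 4)
j(Y) = Y²
-j(D) = -1*4² = -1*16 = -16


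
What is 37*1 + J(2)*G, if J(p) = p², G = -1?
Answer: 33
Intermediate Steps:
37*1 + J(2)*G = 37*1 + 2²*(-1) = 37 + 4*(-1) = 37 - 4 = 33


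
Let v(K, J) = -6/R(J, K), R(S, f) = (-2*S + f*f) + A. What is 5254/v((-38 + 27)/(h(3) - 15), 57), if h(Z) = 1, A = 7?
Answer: 54775577/588 ≈ 93156.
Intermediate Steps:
R(S, f) = 7 + f² - 2*S (R(S, f) = (-2*S + f*f) + 7 = (-2*S + f²) + 7 = (f² - 2*S) + 7 = 7 + f² - 2*S)
v(K, J) = -6/(7 + K² - 2*J)
5254/v((-38 + 27)/(h(3) - 15), 57) = 5254/((6/(-7 - ((-38 + 27)/(1 - 15))² + 2*57))) = 5254/((6/(-7 - (-11/(-14))² + 114))) = 5254/((6/(-7 - (-11*(-1/14))² + 114))) = 5254/((6/(-7 - (11/14)² + 114))) = 5254/((6/(-7 - 1*121/196 + 114))) = 5254/((6/(-7 - 121/196 + 114))) = 5254/((6/(20851/196))) = 5254/((6*(196/20851))) = 5254/(1176/20851) = 5254*(20851/1176) = 54775577/588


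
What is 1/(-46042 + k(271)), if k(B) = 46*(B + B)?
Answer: -1/21110 ≈ -4.7371e-5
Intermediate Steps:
k(B) = 92*B (k(B) = 46*(2*B) = 92*B)
1/(-46042 + k(271)) = 1/(-46042 + 92*271) = 1/(-46042 + 24932) = 1/(-21110) = -1/21110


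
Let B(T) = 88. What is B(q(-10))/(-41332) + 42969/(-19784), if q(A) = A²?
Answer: -444433925/204428072 ≈ -2.1740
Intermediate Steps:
B(q(-10))/(-41332) + 42969/(-19784) = 88/(-41332) + 42969/(-19784) = 88*(-1/41332) + 42969*(-1/19784) = -22/10333 - 42969/19784 = -444433925/204428072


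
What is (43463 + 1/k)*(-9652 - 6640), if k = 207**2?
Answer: -30341342465696/42849 ≈ -7.0810e+8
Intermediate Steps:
k = 42849
(43463 + 1/k)*(-9652 - 6640) = (43463 + 1/42849)*(-9652 - 6640) = (43463 + 1/42849)*(-16292) = (1862346088/42849)*(-16292) = -30341342465696/42849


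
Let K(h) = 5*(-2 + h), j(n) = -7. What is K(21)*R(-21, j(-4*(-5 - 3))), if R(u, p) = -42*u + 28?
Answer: 86450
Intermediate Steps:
R(u, p) = 28 - 42*u
K(h) = -10 + 5*h
K(21)*R(-21, j(-4*(-5 - 3))) = (-10 + 5*21)*(28 - 42*(-21)) = (-10 + 105)*(28 + 882) = 95*910 = 86450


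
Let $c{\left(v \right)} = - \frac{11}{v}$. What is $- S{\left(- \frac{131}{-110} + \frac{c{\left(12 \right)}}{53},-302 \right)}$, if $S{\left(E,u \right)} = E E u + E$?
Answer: $\frac{253769653189}{611800200} \approx 414.79$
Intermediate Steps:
$S{\left(E,u \right)} = E + u E^{2}$ ($S{\left(E,u \right)} = E^{2} u + E = u E^{2} + E = E + u E^{2}$)
$- S{\left(- \frac{131}{-110} + \frac{c{\left(12 \right)}}{53},-302 \right)} = - \left(- \frac{131}{-110} + \frac{\left(-11\right) \frac{1}{12}}{53}\right) \left(1 + \left(- \frac{131}{-110} + \frac{\left(-11\right) \frac{1}{12}}{53}\right) \left(-302\right)\right) = - \left(\left(-131\right) \left(- \frac{1}{110}\right) + \left(-11\right) \frac{1}{12} \cdot \frac{1}{53}\right) \left(1 + \left(\left(-131\right) \left(- \frac{1}{110}\right) + \left(-11\right) \frac{1}{12} \cdot \frac{1}{53}\right) \left(-302\right)\right) = - \left(\frac{131}{110} - \frac{11}{636}\right) \left(1 + \left(\frac{131}{110} - \frac{11}{636}\right) \left(-302\right)\right) = - \frac{41053 \left(1 + \frac{41053}{34980} \left(-302\right)\right)}{34980} = - \frac{41053 \left(1 - \frac{6199003}{17490}\right)}{34980} = - \frac{41053 \left(-6181513\right)}{34980 \cdot 17490} = \left(-1\right) \left(- \frac{253769653189}{611800200}\right) = \frac{253769653189}{611800200}$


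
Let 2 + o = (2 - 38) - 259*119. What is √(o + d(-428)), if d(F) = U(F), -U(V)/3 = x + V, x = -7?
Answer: I*√29554 ≈ 171.91*I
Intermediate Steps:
U(V) = 21 - 3*V (U(V) = -3*(-7 + V) = 21 - 3*V)
d(F) = 21 - 3*F
o = -30859 (o = -2 + ((2 - 38) - 259*119) = -2 + (-36 - 30821) = -2 - 30857 = -30859)
√(o + d(-428)) = √(-30859 + (21 - 3*(-428))) = √(-30859 + (21 + 1284)) = √(-30859 + 1305) = √(-29554) = I*√29554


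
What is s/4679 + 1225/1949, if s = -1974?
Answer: 1884449/9119371 ≈ 0.20664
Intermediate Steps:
s/4679 + 1225/1949 = -1974/4679 + 1225/1949 = 1884449/9119371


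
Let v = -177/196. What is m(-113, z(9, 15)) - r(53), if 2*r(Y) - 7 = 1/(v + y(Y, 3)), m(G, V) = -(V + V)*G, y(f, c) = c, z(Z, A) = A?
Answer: 2783507/822 ≈ 3386.3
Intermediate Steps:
v = -177/196 (v = -177*1/196 = -177/196 ≈ -0.90306)
m(G, V) = -2*G*V (m(G, V) = -2*V*G = -2*G*V)
r(Y) = 3073/822 (r(Y) = 7/2 + 1/(2*(-177/196 + 3)) = 7/2 + 1/(2*(411/196)) = 7/2 + (½)*(196/411) = 7/2 + 98/411 = 3073/822)
m(-113, z(9, 15)) - r(53) = -2*(-113)*15 - 1*3073/822 = 3390 - 3073/822 = 2783507/822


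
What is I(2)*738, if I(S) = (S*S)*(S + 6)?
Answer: 23616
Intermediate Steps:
I(S) = S²*(6 + S)
I(2)*738 = (2²*(6 + 2))*738 = (4*8)*738 = 32*738 = 23616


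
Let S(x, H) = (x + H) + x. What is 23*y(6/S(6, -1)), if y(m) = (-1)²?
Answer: 23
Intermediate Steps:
S(x, H) = H + 2*x (S(x, H) = (H + x) + x = H + 2*x)
y(m) = 1
23*y(6/S(6, -1)) = 23*1 = 23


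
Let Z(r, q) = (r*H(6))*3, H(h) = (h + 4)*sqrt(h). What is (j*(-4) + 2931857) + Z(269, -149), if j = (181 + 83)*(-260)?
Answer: 3206417 + 8070*sqrt(6) ≈ 3.2262e+6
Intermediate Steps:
H(h) = sqrt(h)*(4 + h) (H(h) = (4 + h)*sqrt(h) = sqrt(h)*(4 + h))
j = -68640 (j = 264*(-260) = -68640)
Z(r, q) = 30*r*sqrt(6) (Z(r, q) = (r*(sqrt(6)*(4 + 6)))*3 = (r*(sqrt(6)*10))*3 = (r*(10*sqrt(6)))*3 = (10*r*sqrt(6))*3 = 30*r*sqrt(6))
(j*(-4) + 2931857) + Z(269, -149) = (-68640*(-4) + 2931857) + 30*269*sqrt(6) = (274560 + 2931857) + 8070*sqrt(6) = 3206417 + 8070*sqrt(6)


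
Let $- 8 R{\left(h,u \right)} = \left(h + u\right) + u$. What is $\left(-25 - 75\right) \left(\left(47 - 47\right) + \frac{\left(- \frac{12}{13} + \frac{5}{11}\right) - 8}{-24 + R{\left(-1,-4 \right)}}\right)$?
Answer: $- \frac{968800}{26169} \approx -37.021$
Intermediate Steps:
$R{\left(h,u \right)} = - \frac{u}{4} - \frac{h}{8}$ ($R{\left(h,u \right)} = - \frac{\left(h + u\right) + u}{8} = - \frac{h + 2 u}{8} = - \frac{u}{4} - \frac{h}{8}$)
$\left(-25 - 75\right) \left(\left(47 - 47\right) + \frac{\left(- \frac{12}{13} + \frac{5}{11}\right) - 8}{-24 + R{\left(-1,-4 \right)}}\right) = \left(-25 - 75\right) \left(\left(47 - 47\right) + \frac{\left(- \frac{12}{13} + \frac{5}{11}\right) - 8}{-24 - - \frac{9}{8}}\right) = \left(-25 - 75\right) \left(0 + \frac{\left(\left(-12\right) \frac{1}{13} + 5 \cdot \frac{1}{11}\right) - 8}{-24 + \left(1 + \frac{1}{8}\right)}\right) = - 100 \left(0 + \frac{\left(- \frac{12}{13} + \frac{5}{11}\right) - 8}{-24 + \frac{9}{8}}\right) = - 100 \left(0 + \frac{- \frac{67}{143} - 8}{- \frac{183}{8}}\right) = - 100 \left(0 - - \frac{9688}{26169}\right) = - 100 \left(0 + \frac{9688}{26169}\right) = \left(-100\right) \frac{9688}{26169} = - \frac{968800}{26169}$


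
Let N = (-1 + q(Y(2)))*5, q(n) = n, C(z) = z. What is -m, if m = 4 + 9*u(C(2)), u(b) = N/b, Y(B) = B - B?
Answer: 37/2 ≈ 18.500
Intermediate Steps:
Y(B) = 0
N = -5 (N = (-1 + 0)*5 = -1*5 = -5)
u(b) = -5/b
m = -37/2 (m = 4 + 9*(-5/2) = 4 - 45/2 = -37/2 ≈ -18.500)
-m = -1*(-37/2) = 37/2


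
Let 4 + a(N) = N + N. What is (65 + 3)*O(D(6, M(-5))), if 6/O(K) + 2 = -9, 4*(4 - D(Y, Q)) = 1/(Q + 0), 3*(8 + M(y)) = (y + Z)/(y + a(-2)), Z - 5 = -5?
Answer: -408/11 ≈ -37.091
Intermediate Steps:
a(N) = -4 + 2*N (a(N) = -4 + (N + N) = -4 + 2*N)
Z = 0 (Z = 5 - 5 = 0)
M(y) = -8 + y/(3*(-8 + y)) (M(y) = -8 + ((y + 0)/(y + (-4 + 2*(-2))))/3 = -8 + (y/(y + (-4 - 4)))/3 = -8 + (y/(y - 8))/3 = -8 + (y/(-8 + y))/3 = -8 + y/(3*(-8 + y)))
D(Y, Q) = 4 - 1/(4*Q) (D(Y, Q) = 4 - 1/(4*(Q + 0)) = 4 - 1/(4*Q))
O(K) = -6/11 (O(K) = 6/(-2 - 9) = 6/(-11) = 6*(-1/11) = -6/11)
(65 + 3)*O(D(6, M(-5))) = (65 + 3)*(-6/11) = 68*(-6/11) = -408/11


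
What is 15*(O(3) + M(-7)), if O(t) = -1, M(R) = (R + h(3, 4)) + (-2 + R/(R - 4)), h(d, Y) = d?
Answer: -1050/11 ≈ -95.455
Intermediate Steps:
M(R) = 1 + R + R/(-4 + R) (M(R) = (R + 3) + (-2 + R/(R - 4)) = (3 + R) + (-2 + R/(-4 + R)) = 1 + R + R/(-4 + R))
15*(O(3) + M(-7)) = 15*(-1 + (-4 + (-7)² - 2*(-7))/(-4 - 7)) = 15*(-1 + (-4 + 49 + 14)/(-11)) = 15*(-1 - 1/11*59) = 15*(-1 - 59/11) = 15*(-70/11) = -1050/11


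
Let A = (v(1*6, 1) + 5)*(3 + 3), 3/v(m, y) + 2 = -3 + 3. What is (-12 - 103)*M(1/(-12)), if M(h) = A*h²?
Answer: -805/48 ≈ -16.771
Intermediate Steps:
v(m, y) = -3/2 (v(m, y) = 3/(-2 + (-3 + 3)) = 3/(-2 + 0) = 3/(-2) = 3*(-½) = -3/2)
A = 21 (A = (-3/2 + 5)*(3 + 3) = (7/2)*6 = 21)
M(h) = 21*h²
(-12 - 103)*M(1/(-12)) = (-12 - 103)*(21*(1/(-12))²) = -2415*(-1/12)² = -2415/144 = -115*7/48 = -805/48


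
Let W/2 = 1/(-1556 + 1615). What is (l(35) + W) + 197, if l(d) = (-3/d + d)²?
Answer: 102344381/72275 ≈ 1416.0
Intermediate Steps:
l(d) = (d - 3/d)²
W = 2/59 (W = 2/(-1556 + 1615) = 2/59 ≈ 0.033898)
(l(35) + W) + 197 = ((-3 + 35²)²/35² + 2/59) + 197 = ((-3 + 1225)²/1225 + 2/59) + 197 = ((1/1225)*1222² + 2/59) + 197 = ((1/1225)*1493284 + 2/59) + 197 = (1493284/1225 + 2/59) + 197 = 88106206/72275 + 197 = 102344381/72275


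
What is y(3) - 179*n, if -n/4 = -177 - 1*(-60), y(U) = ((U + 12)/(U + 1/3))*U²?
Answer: -167463/2 ≈ -83732.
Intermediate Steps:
y(U) = U²*(12 + U)/(⅓ + U) (y(U) = ((12 + U)/(U + ⅓))*U² = ((12 + U)/(⅓ + U))*U² = U²*(12 + U)/(⅓ + U))
n = 468 (n = -4*(-177 - 1*(-60)) = -4*(-177 + 60) = -4*(-117) = 468)
y(3) - 179*n = 3*3²*(12 + 3)/(1 + 3*3) - 179*468 = 3*9*15/(1 + 9) - 83772 = 3*9*15/10 - 83772 = 3*9*(⅒)*15 - 83772 = 81/2 - 83772 = -167463/2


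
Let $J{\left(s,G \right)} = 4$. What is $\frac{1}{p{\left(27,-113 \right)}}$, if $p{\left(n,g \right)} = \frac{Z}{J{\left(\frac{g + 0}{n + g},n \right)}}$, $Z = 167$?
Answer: $\frac{4}{167} \approx 0.023952$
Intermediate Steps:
$p{\left(n,g \right)} = \frac{167}{4}$
$\frac{1}{p{\left(27,-113 \right)}} = \frac{1}{\frac{167}{4}} = \frac{4}{167}$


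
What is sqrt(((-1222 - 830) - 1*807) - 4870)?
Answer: I*sqrt(7729) ≈ 87.915*I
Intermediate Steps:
sqrt(((-1222 - 830) - 1*807) - 4870) = sqrt((-2052 - 807) - 4870) = sqrt(-2859 - 4870) = sqrt(-7729) = I*sqrt(7729)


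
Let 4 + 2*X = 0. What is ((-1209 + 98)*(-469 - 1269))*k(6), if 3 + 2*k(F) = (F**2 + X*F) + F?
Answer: 26067393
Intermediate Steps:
X = -2 (X = -2 + (1/2)*0 = -2 + 0 = -2)
k(F) = -3/2 + F**2/2 - F/2 (k(F) = -3/2 + ((F**2 - 2*F) + F)/2 = -3/2 + (F**2 - F)/2 = -3/2 + (F**2/2 - F/2) = -3/2 + F**2/2 - F/2)
((-1209 + 98)*(-469 - 1269))*k(6) = ((-1209 + 98)*(-469 - 1269))*(-3/2 + (1/2)*6**2 - 1/2*6) = (-1111*(-1738))*(-3/2 + (1/2)*36 - 3) = 1930918*(-3/2 + 18 - 3) = 1930918*(27/2) = 26067393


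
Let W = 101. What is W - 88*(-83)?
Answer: 7405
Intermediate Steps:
W - 88*(-83) = 101 - 88*(-83) = 101 + 7304 = 7405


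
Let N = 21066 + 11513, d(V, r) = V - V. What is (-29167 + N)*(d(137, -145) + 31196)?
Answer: 106440752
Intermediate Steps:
d(V, r) = 0
N = 32579
(-29167 + N)*(d(137, -145) + 31196) = (-29167 + 32579)*(0 + 31196) = 3412*31196 = 106440752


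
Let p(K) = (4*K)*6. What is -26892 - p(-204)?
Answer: -21996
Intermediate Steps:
p(K) = 24*K
-26892 - p(-204) = -26892 - 24*(-204) = -26892 - 1*(-4896) = -26892 + 4896 = -21996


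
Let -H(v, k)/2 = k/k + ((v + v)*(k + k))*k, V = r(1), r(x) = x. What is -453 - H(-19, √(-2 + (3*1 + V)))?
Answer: -755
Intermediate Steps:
V = 1
H(v, k) = -2 - 8*v*k² (H(v, k) = -2*(k/k + ((v + v)*(k + k))*k) = -2*(1 + ((2*v)*(2*k))*k) = -2*(1 + (4*k*v)*k) = -2*(1 + 4*v*k²) = -2 - 8*v*k²)
-453 - H(-19, √(-2 + (3*1 + V))) = -453 - (-2 - 8*(-19)*(√(-2 + (3*1 + 1)))²) = -453 - (-2 - 8*(-19)*(√(-2 + (3 + 1)))²) = -453 - (-2 - 8*(-19)*(√(-2 + 4))²) = -453 - (-2 - 8*(-19)*(√2)²) = -453 - (-2 - 8*(-19)*2) = -453 - (-2 + 304) = -453 - 1*302 = -453 - 302 = -755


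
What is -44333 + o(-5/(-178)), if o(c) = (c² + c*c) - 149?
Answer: -704683819/15842 ≈ -44482.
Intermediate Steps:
o(c) = -149 + 2*c² (o(c) = (c² + c²) - 149 = 2*c² - 149 = -149 + 2*c²)
-44333 + o(-5/(-178)) = -44333 + (-149 + 2*(-5/(-178))²) = -44333 + (-149 + 2*(-5*(-1/178))²) = -44333 + (-149 + 2*(5/178)²) = -44333 + (-149 + 2*(25/31684)) = -44333 + (-149 + 25/15842) = -44333 - 2360433/15842 = -704683819/15842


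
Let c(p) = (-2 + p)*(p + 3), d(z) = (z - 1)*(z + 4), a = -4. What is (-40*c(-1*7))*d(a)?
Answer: 0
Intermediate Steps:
d(z) = (-1 + z)*(4 + z)
c(p) = (-2 + p)*(3 + p)
(-40*c(-1*7))*d(a) = (-40*(-6 - 1*7 + (-1*7)²))*(-4 + (-4)² + 3*(-4)) = (-40*(-6 - 7 + (-7)²))*(-4 + 16 - 12) = -40*(-6 - 7 + 49)*0 = -40*36*0 = -1440*0 = 0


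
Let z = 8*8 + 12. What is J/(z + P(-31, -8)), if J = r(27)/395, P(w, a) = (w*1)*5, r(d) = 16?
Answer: -16/31205 ≈ -0.00051274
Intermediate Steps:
z = 76 (z = 64 + 12 = 76)
P(w, a) = 5*w (P(w, a) = w*5 = 5*w)
J = 16/395 ≈ 0.040506
J/(z + P(-31, -8)) = 16/(395*(76 + 5*(-31))) = 16/(395*(76 - 155)) = (16/395)/(-79) = (16/395)*(-1/79) = -16/31205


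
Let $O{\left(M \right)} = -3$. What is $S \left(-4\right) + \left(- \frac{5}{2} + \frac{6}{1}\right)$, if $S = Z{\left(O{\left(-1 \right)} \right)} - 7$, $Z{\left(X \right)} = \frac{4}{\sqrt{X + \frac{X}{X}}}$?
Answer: $\frac{63}{2} + 8 i \sqrt{2} \approx 31.5 + 11.314 i$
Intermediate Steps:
$Z{\left(X \right)} = \frac{4}{\sqrt{1 + X}}$ ($Z{\left(X \right)} = \frac{4}{\sqrt{X + 1}} = \frac{4}{\sqrt{1 + X}}$)
$S = -7 - 2 i \sqrt{2}$ ($S = \frac{4}{\sqrt{1 - 3}} - 7 = \frac{4}{i \sqrt{2}} - 7 = 4 \left(- \frac{i \sqrt{2}}{2}\right) - 7 = - 2 i \sqrt{2} - 7 = -7 - 2 i \sqrt{2} \approx -7.0 - 2.8284 i$)
$S \left(-4\right) + \left(- \frac{5}{2} + \frac{6}{1}\right) = \left(-7 - 2 i \sqrt{2}\right) \left(-4\right) + \left(- \frac{5}{2} + \frac{6}{1}\right) = \left(28 + 8 i \sqrt{2}\right) + \left(\left(-5\right) \frac{1}{2} + 6 \cdot 1\right) = \left(28 + 8 i \sqrt{2}\right) + \left(- \frac{5}{2} + 6\right) = \left(28 + 8 i \sqrt{2}\right) + \frac{7}{2} = \frac{63}{2} + 8 i \sqrt{2}$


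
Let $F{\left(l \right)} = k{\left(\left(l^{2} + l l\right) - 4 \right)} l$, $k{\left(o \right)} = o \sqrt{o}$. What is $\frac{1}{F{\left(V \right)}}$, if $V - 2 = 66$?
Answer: $\frac{\sqrt{2311}}{2905352224} \approx 1.6546 \cdot 10^{-8}$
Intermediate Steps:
$V = 68$ ($V = 2 + 66 = 68$)
$k{\left(o \right)} = o^{\frac{3}{2}}$
$F{\left(l \right)} = l \left(-4 + 2 l^{2}\right)^{\frac{3}{2}}$ ($F{\left(l \right)} = \left(\left(l^{2} + l l\right) - 4\right)^{\frac{3}{2}} l = \left(\left(l^{2} + l^{2}\right) - 4\right)^{\frac{3}{2}} l = \left(2 l^{2} - 4\right)^{\frac{3}{2}} l = \left(-4 + 2 l^{2}\right)^{\frac{3}{2}} l = l \left(-4 + 2 l^{2}\right)^{\frac{3}{2}}$)
$\frac{1}{F{\left(V \right)}} = \frac{1}{2 \cdot 68 \sqrt{2} \left(-2 + 68^{2}\right)^{\frac{3}{2}}} = \frac{1}{2 \cdot 68 \sqrt{2} \left(-2 + 4624\right)^{\frac{3}{2}}} = \frac{1}{2 \cdot 68 \sqrt{2} \cdot 4622^{\frac{3}{2}}} = \frac{1}{2 \cdot 68 \sqrt{2} \cdot 4622 \sqrt{4622}} = \frac{1}{1257184 \sqrt{2311}} = \frac{\sqrt{2311}}{2905352224}$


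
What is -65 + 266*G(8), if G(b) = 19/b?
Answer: 2267/4 ≈ 566.75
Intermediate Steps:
-65 + 266*G(8) = -65 + 266*(19/8) = -65 + 2527/4 = 2267/4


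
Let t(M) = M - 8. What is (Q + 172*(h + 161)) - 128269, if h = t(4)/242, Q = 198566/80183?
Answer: -975815992977/9702143 ≈ -1.0058e+5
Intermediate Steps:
t(M) = -8 + M
Q = 198566/80183 (Q = 198566*(1/80183) = 198566/80183 ≈ 2.4764)
h = -2/121 (h = (-8 + 4)/242 = -4*1/242 = -2/121 ≈ -0.016529)
(Q + 172*(h + 161)) - 128269 = (198566/80183 + 172*(-2/121 + 161)) - 128269 = (198566/80183 + 172*(19479/121)) - 128269 = (198566/80183 + 3350388/121) - 128269 = 268668187490/9702143 - 128269 = -975815992977/9702143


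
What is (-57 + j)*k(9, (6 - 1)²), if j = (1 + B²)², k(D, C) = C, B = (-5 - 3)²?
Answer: 419633800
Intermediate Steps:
B = 64 (B = (-8)² = 64)
j = 16785409 (j = (1 + 64²)² = (1 + 4096)² = 4097² = 16785409)
(-57 + j)*k(9, (6 - 1)²) = (-57 + 16785409)*(6 - 1)² = 16785352*5² = 16785352*25 = 419633800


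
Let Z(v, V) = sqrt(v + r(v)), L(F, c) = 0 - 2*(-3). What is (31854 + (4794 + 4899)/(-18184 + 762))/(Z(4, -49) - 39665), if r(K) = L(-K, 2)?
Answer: -1467474621145/1827349693982 - 36996713*sqrt(10)/1827349693982 ≈ -0.80313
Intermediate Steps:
L(F, c) = 6 (L(F, c) = 0 + 6 = 6)
r(K) = 6
Z(v, V) = sqrt(6 + v) (Z(v, V) = sqrt(v + 6) = sqrt(6 + v))
(31854 + (4794 + 4899)/(-18184 + 762))/(Z(4, -49) - 39665) = (31854 + (4794 + 4899)/(-18184 + 762))/(sqrt(6 + 4) - 39665) = (31854 + 9693/(-17422))/(sqrt(10) - 39665) = (31854 + 9693*(-1/17422))/(-39665 + sqrt(10)) = (31854 - 9693/17422)/(-39665 + sqrt(10)) = 554950695/(17422*(-39665 + sqrt(10)))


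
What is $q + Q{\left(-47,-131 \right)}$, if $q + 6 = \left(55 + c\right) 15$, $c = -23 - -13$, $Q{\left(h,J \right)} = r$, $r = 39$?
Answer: $708$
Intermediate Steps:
$Q{\left(h,J \right)} = 39$
$c = -10$ ($c = -23 + 13 = -10$)
$q = 669$ ($q = -6 + \left(55 - 10\right) 15 = -6 + 45 \cdot 15 = -6 + 675 = 669$)
$q + Q{\left(-47,-131 \right)} = 669 + 39 = 708$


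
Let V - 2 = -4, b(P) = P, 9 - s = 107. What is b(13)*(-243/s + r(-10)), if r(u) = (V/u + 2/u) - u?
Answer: 15899/98 ≈ 162.23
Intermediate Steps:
s = -98 (s = 9 - 1*107 = 9 - 107 = -98)
V = -2 (V = 2 - 4 = -2)
r(u) = -u (r(u) = (-2/u + 2/u) - u = 0 - u = -u)
b(13)*(-243/s + r(-10)) = 13*(-243/(-98) - 1*(-10)) = 13*(-243*(-1/98) + 10) = 13*(243/98 + 10) = 13*(1223/98) = 15899/98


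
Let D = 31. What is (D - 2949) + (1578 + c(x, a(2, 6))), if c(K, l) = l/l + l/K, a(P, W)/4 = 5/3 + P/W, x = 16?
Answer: -2677/2 ≈ -1338.5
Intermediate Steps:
a(P, W) = 20/3 + 4*P/W (a(P, W) = 4*(5/3 + P/W) = 20/3 + 4*P/W)
c(K, l) = 1 + l/K
(D - 2949) + (1578 + c(x, a(2, 6))) = (31 - 2949) + (1578 + (16 + (20/3 + 4*2/6))/16) = -2918 + (1578 + (16 + (20/3 + 4*2*(1/6)))/16) = -2918 + (1578 + (16 + (20/3 + 4/3))/16) = -2918 + (1578 + (16 + 8)/16) = -2918 + (1578 + (1/16)*24) = -2918 + (1578 + 3/2) = -2918 + 3159/2 = -2677/2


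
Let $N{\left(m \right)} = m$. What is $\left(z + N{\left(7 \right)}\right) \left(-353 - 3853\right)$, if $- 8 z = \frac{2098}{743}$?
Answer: $- \frac{41544765}{1486} \approx -27957.0$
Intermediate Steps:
$z = - \frac{1049}{2972}$ ($z = - \frac{2098 \cdot \frac{1}{743}}{8} = \left(- \frac{1}{8}\right) \frac{2098}{743} = - \frac{1049}{2972} \approx -0.35296$)
$\left(z + N{\left(7 \right)}\right) \left(-353 - 3853\right) = \left(- \frac{1049}{2972} + 7\right) \left(-353 - 3853\right) = \frac{19755}{2972} \left(-4206\right) = - \frac{41544765}{1486}$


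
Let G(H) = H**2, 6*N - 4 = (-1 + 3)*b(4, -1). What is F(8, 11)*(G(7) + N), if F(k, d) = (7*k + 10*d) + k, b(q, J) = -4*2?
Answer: 8178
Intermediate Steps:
b(q, J) = -8
N = -2 (N = 2/3 + ((-1 + 3)*(-8))/6 = 2/3 + (2*(-8))/6 = 2/3 + (1/6)*(-16) = 2/3 - 8/3 = -2)
F(k, d) = 8*k + 10*d
F(8, 11)*(G(7) + N) = (8*8 + 10*11)*(7**2 - 2) = (64 + 110)*(49 - 2) = 174*47 = 8178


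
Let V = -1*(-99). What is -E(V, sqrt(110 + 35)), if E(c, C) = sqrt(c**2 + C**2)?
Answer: -sqrt(9946) ≈ -99.730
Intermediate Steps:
V = 99
E(c, C) = sqrt(C**2 + c**2)
-E(V, sqrt(110 + 35)) = -sqrt((sqrt(110 + 35))**2 + 99**2) = -sqrt((sqrt(145))**2 + 9801) = -sqrt(145 + 9801) = -sqrt(9946)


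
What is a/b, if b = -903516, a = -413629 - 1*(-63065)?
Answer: 87641/225879 ≈ 0.38800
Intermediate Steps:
a = -350564 (a = -413629 + 63065 = -350564)
a/b = -350564/(-903516) = -350564*(-1/903516) = 87641/225879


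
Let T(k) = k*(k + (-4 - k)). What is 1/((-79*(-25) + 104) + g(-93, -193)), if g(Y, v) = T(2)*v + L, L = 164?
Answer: 1/3787 ≈ 0.00026406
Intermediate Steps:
T(k) = -4*k (T(k) = k*(-4) = -4*k)
g(Y, v) = 164 - 8*v (g(Y, v) = (-4*2)*v + 164 = -8*v + 164 = 164 - 8*v)
1/((-79*(-25) + 104) + g(-93, -193)) = 1/((-79*(-25) + 104) + (164 - 8*(-193))) = 1/((1975 + 104) + (164 + 1544)) = 1/(2079 + 1708) = 1/3787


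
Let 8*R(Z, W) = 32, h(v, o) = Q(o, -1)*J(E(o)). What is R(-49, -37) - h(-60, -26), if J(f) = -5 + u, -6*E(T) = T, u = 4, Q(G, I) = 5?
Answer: 9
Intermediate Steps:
E(T) = -T/6
J(f) = -1 (J(f) = -5 + 4 = -1)
h(v, o) = -5 (h(v, o) = 5*(-1) = -5)
R(Z, W) = 4 (R(Z, W) = (⅛)*32 = 4)
R(-49, -37) - h(-60, -26) = 4 - 1*(-5) = 4 + 5 = 9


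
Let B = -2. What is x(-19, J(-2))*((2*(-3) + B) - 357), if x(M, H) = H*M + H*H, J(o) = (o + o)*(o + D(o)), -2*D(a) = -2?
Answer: 21900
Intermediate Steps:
D(a) = 1 (D(a) = -1/2*(-2) = 1)
J(o) = 2*o*(1 + o) (J(o) = (o + o)*(o + 1) = (2*o)*(1 + o) = 2*o*(1 + o))
x(M, H) = H**2 + H*M (x(M, H) = H*M + H**2 = H**2 + H*M)
x(-19, J(-2))*((2*(-3) + B) - 357) = ((2*(-2)*(1 - 2))*(2*(-2)*(1 - 2) - 19))*((2*(-3) - 2) - 357) = ((2*(-2)*(-1))*(2*(-2)*(-1) - 19))*((-6 - 2) - 357) = (4*(4 - 19))*(-8 - 357) = (4*(-15))*(-365) = -60*(-365) = 21900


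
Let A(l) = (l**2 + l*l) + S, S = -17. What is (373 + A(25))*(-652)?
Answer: -1047112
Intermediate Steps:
A(l) = -17 + 2*l**2 (A(l) = (l**2 + l*l) - 17 = (l**2 + l**2) - 17 = 2*l**2 - 17 = -17 + 2*l**2)
(373 + A(25))*(-652) = (373 + (-17 + 2*25**2))*(-652) = (373 + (-17 + 2*625))*(-652) = (373 + (-17 + 1250))*(-652) = (373 + 1233)*(-652) = 1606*(-652) = -1047112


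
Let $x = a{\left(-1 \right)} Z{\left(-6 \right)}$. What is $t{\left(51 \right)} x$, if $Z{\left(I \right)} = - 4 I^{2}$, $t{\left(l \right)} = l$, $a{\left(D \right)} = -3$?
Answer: $22032$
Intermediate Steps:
$x = 432$ ($x = - 3 \left(- 4 \left(-6\right)^{2}\right) = - 3 \left(\left(-4\right) 36\right) = \left(-3\right) \left(-144\right) = 432$)
$t{\left(51 \right)} x = 51 \cdot 432 = 22032$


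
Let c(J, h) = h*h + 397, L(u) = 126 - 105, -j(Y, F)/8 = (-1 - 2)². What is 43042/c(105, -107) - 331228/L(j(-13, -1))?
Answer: -1961411503/124383 ≈ -15769.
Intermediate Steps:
j(Y, F) = -72 (j(Y, F) = -8*(-1 - 2)² = -8*(-3)² = -8*9 = -72)
L(u) = 21
c(J, h) = 397 + h² (c(J, h) = h² + 397 = 397 + h²)
43042/c(105, -107) - 331228/L(j(-13, -1)) = 43042/(397 + (-107)²) - 331228/21 = 43042/(397 + 11449) - 331228*1/21 = 43042/11846 - 331228/21 = 43042*(1/11846) - 331228/21 = 21521/5923 - 331228/21 = -1961411503/124383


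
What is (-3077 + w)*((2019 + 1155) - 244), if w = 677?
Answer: -7032000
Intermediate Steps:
(-3077 + w)*((2019 + 1155) - 244) = (-3077 + 677)*((2019 + 1155) - 244) = -2400*(3174 - 244) = -2400*2930 = -7032000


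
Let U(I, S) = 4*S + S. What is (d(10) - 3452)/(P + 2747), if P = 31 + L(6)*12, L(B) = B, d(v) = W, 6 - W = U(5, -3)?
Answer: -3431/2850 ≈ -1.2039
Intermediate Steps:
U(I, S) = 5*S
W = 21 (W = 6 - 5*(-3) = 6 - 1*(-15) = 6 + 15 = 21)
d(v) = 21
P = 103 (P = 31 + 6*12 = 31 + 72 = 103)
(d(10) - 3452)/(P + 2747) = (21 - 3452)/(103 + 2747) = -3431/2850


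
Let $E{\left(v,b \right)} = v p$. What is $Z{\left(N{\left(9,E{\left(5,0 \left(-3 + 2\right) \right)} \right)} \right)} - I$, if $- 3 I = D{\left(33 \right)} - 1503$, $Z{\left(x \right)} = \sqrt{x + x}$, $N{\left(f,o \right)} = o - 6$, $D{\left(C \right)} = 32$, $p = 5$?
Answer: $- \frac{1471}{3} + \sqrt{38} \approx -484.17$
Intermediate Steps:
$E{\left(v,b \right)} = 5 v$ ($E{\left(v,b \right)} = v 5 = 5 v$)
$N{\left(f,o \right)} = -6 + o$ ($N{\left(f,o \right)} = o - 6 = -6 + o$)
$Z{\left(x \right)} = \sqrt{2} \sqrt{x}$ ($Z{\left(x \right)} = \sqrt{2 x} = \sqrt{2} \sqrt{x}$)
$I = \frac{1471}{3}$ ($I = - \frac{32 - 1503}{3} = \left(- \frac{1}{3}\right) \left(-1471\right) = \frac{1471}{3} \approx 490.33$)
$Z{\left(N{\left(9,E{\left(5,0 \left(-3 + 2\right) \right)} \right)} \right)} - I = \sqrt{2} \sqrt{-6 + 5 \cdot 5} - \frac{1471}{3} = \sqrt{2} \sqrt{-6 + 25} - \frac{1471}{3} = \sqrt{2} \sqrt{19} - \frac{1471}{3} = \sqrt{38} - \frac{1471}{3} = - \frac{1471}{3} + \sqrt{38}$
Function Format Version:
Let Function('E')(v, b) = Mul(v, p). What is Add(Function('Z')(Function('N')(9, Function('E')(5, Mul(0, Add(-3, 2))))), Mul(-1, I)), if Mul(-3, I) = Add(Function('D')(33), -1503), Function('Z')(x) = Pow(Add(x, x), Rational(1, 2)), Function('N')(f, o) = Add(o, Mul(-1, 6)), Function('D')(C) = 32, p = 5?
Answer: Add(Rational(-1471, 3), Pow(38, Rational(1, 2))) ≈ -484.17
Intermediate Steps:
Function('E')(v, b) = Mul(5, v) (Function('E')(v, b) = Mul(v, 5) = Mul(5, v))
Function('N')(f, o) = Add(-6, o) (Function('N')(f, o) = Add(o, -6) = Add(-6, o))
Function('Z')(x) = Mul(Pow(2, Rational(1, 2)), Pow(x, Rational(1, 2))) (Function('Z')(x) = Pow(Mul(2, x), Rational(1, 2)) = Mul(Pow(2, Rational(1, 2)), Pow(x, Rational(1, 2))))
I = Rational(1471, 3) (I = Mul(Rational(-1, 3), Add(32, -1503)) = Mul(Rational(-1, 3), -1471) = Rational(1471, 3) ≈ 490.33)
Add(Function('Z')(Function('N')(9, Function('E')(5, Mul(0, Add(-3, 2))))), Mul(-1, I)) = Add(Mul(Pow(2, Rational(1, 2)), Pow(Add(-6, Mul(5, 5)), Rational(1, 2))), Mul(-1, Rational(1471, 3))) = Add(Mul(Pow(2, Rational(1, 2)), Pow(Add(-6, 25), Rational(1, 2))), Rational(-1471, 3)) = Add(Mul(Pow(2, Rational(1, 2)), Pow(19, Rational(1, 2))), Rational(-1471, 3)) = Add(Pow(38, Rational(1, 2)), Rational(-1471, 3)) = Add(Rational(-1471, 3), Pow(38, Rational(1, 2)))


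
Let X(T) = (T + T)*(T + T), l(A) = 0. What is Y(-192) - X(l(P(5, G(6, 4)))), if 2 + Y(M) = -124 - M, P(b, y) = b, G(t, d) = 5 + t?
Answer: 66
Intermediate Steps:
Y(M) = -126 - M (Y(M) = -2 + (-124 - M) = -126 - M)
X(T) = 4*T² (X(T) = (2*T)*(2*T) = 4*T²)
Y(-192) - X(l(P(5, G(6, 4)))) = (-126 - 1*(-192)) - 4*0² = (-126 + 192) - 4*0 = 66 - 1*0 = 66 + 0 = 66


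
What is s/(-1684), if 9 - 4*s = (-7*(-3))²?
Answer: 27/421 ≈ 0.064133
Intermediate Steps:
s = -108 (s = 9/4 - (-7*(-3))²/4 = 9/4 - ¼*21² = 9/4 - ¼*441 = 9/4 - 441/4 = -108)
s/(-1684) = -108/(-1684) = -108*(-1/1684) = 27/421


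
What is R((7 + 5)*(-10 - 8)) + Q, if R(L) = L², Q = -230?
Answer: 46426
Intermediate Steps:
R((7 + 5)*(-10 - 8)) + Q = ((7 + 5)*(-10 - 8))² - 230 = (12*(-18))² - 230 = (-216)² - 230 = 46656 - 230 = 46426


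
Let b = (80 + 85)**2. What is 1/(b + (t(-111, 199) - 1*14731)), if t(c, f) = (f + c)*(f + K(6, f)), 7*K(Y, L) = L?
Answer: 7/227554 ≈ 3.0762e-5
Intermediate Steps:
K(Y, L) = L/7
t(c, f) = 8*f*(c + f)/7 (t(c, f) = (f + c)*(f + f/7) = (c + f)*(8*f/7) = 8*f*(c + f)/7)
b = 27225 (b = 165**2 = 27225)
1/(b + (t(-111, 199) - 1*14731)) = 1/(27225 + ((8/7)*199*(-111 + 199) - 1*14731)) = 1/(27225 + ((8/7)*199*88 - 14731)) = 1/(27225 + (140096/7 - 14731)) = 1/(27225 + 36979/7) = 1/(227554/7) = 7/227554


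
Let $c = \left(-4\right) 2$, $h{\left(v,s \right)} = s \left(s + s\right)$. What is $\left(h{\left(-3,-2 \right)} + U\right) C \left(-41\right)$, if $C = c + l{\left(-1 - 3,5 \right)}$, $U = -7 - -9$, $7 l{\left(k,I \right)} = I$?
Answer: $\frac{20910}{7} \approx 2987.1$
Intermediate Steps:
$l{\left(k,I \right)} = \frac{I}{7}$
$h{\left(v,s \right)} = 2 s^{2}$ ($h{\left(v,s \right)} = s 2 s = 2 s^{2}$)
$U = 2$ ($U = -7 + 9 = 2$)
$c = -8$
$C = - \frac{51}{7}$ ($C = -8 + \frac{1}{7} \cdot 5 = -8 + \frac{5}{7} = - \frac{51}{7} \approx -7.2857$)
$\left(h{\left(-3,-2 \right)} + U\right) C \left(-41\right) = \left(2 \left(-2\right)^{2} + 2\right) \left(- \frac{51}{7}\right) \left(-41\right) = \left(2 \cdot 4 + 2\right) \left(- \frac{51}{7}\right) \left(-41\right) = \left(8 + 2\right) \left(- \frac{51}{7}\right) \left(-41\right) = 10 \left(- \frac{51}{7}\right) \left(-41\right) = \left(- \frac{510}{7}\right) \left(-41\right) = \frac{20910}{7}$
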